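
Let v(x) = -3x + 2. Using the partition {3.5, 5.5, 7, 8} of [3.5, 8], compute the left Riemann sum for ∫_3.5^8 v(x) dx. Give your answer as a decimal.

-57.75

Subinterval widths: 2, 1.5, 1.
Left endpoints: 3.5, 5.5, 7.
v(3.5) = -8.5, v(5.5) = -14.5, v(7) = -19.
Sum = Σ Δx_i · v(x_i).
Sum = -57.75.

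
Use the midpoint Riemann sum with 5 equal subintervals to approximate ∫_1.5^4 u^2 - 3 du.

Δu = (4 − 1.5)/5 = 0.5.
Midpoints: 1.75, 2.25, 2.75, 3.25, 3.75.
f(1.75) = 0.0625, f(2.25) = 2.0625, f(2.75) = 4.5625, f(3.25) = 7.5625, f(3.75) = 11.0625.
Sum = Δu · [f(1.75) + f(2.25) + f(2.75) + f(3.25) + f(3.75)].
Sum = 12.65625.

12.65625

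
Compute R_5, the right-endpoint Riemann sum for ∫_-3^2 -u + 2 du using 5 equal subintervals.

Δu = (2 − (-3))/5 = 1.
Right endpoints: -2, -1, 0, 1, 2.
f(-2) = 4, f(-1) = 3, f(0) = 2, f(1) = 1, f(2) = 0.
Sum = Δu · [f(-2) + f(-1) + f(0) + f(1) + f(2)].
Sum = 10.

10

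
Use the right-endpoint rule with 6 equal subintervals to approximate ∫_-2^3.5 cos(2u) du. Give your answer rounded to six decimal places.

Δu = (3.5 − (-2))/6 = 11/12.
Right endpoints: -13/12, -1/6, 0.75, 5/3, 31/12, 3.5.
f(-13/12) ≈ -0.561229, f(-1/6) ≈ 0.944957, f(0.75) ≈ 0.070737, f(5/3) ≈ -0.981674, f(31/12) ≈ 0.438813, f(3.5) ≈ 0.753902.
Sum = Δu · [f(-13/12) + f(-1/6) + f(0.75) + ...].
Sum ≈ 0.610048.

0.610048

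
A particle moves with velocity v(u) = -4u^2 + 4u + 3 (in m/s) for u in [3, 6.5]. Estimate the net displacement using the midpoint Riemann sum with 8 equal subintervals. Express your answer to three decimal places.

-252.943

Δu = (6.5 − 3)/8 = 0.4375.
Midpoints: 3.21875, 3.65625, 4.09375, 4.53125, 4.96875, 5.40625, 5.84375, 6.28125.
v(3.21875) = -25.56640625, v(3.65625) = -35.84765625, v(4.09375) = -47.66015625, v(4.53125) = -61.00390625, v(4.96875) = -75.87890625, v(5.40625) = -92.28515625, v(5.84375) = -110.22265625, v(6.28125) = -129.69140625.
Sum = Δu · [v(3.21875) + v(3.65625) + v(4.09375) + ...].
Sum ≈ -252.943.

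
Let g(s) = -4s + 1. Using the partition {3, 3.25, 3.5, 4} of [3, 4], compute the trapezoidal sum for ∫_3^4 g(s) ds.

Subinterval widths: 0.25, 0.25, 0.5.
g(3) = -11, g(3.25) = -12, g(3.5) = -13, g(4) = -15.
On each subinterval the trapezoid contributes (Δs_i/2)·[g(s_{i-1}) + g(s_i)].
Sum = -13.

-13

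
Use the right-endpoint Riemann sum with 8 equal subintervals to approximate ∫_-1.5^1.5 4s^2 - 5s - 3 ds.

-2.53125

Δs = (1.5 − (-1.5))/8 = 0.375.
Right endpoints: -1.125, -0.75, -0.375, 0, 0.375, 0.75, 1.125, 1.5.
f(-1.125) = 7.6875, f(-0.75) = 3, f(-0.375) = -0.5625, f(0) = -3, f(0.375) = -4.3125, f(0.75) = -4.5, f(1.125) = -3.5625, f(1.5) = -1.5.
Sum = Δs · [f(-1.125) + f(-0.75) + f(-0.375) + ...].
Sum = -2.53125.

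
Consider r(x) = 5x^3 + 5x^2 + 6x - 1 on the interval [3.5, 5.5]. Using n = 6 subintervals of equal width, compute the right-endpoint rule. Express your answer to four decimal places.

Δx = (5.5 − 3.5)/6 = 1/3.
Right endpoints: 23/6, 25/6, 4.5, 29/6, 31/6, 5.5.
r(23/6) = 81457/216, r(25/6) = 102059/216, r(4.5) = 582.875, r(29/6) = 153223/216, r(31/6) = 184265/216, r(5.5) = 1015.125.
Sum = Δx · [r(23/6) + r(25/6) + r(4.5) + ...].
Sum ≈ 1336.6852.

1336.6852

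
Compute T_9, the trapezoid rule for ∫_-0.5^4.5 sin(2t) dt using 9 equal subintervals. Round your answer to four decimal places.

0.6495

Δt = (4.5 − (-0.5))/9 = 5/9.
f(-0.5) ≈ -0.8415, f(1/18) ≈ 0.1109, f(11/18) ≈ 0.9399, f(7/6) ≈ 0.7231, f(31/18) ≈ -0.2982, f(41/18) ≈ -0.9877, f(17/6) ≈ -0.5782, f(61/18) ≈ 0.4747, f(71/18) ≈ 0.9994, f(4.5) ≈ 0.4121.
T_9 = (Δt/2)·[f(t_0) + 2f(t_1) + ... + 2f(t_{8}) + f(t_9)].
Sum ≈ 0.6495.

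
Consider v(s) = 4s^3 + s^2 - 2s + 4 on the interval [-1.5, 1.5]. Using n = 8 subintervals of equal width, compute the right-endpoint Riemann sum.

Δs = (1.5 − (-1.5))/8 = 0.375.
Right endpoints: -1.125, -0.75, -0.375, 0, 0.375, 0.75, 1.125, 1.5.
v(-1.125) = 1.8203125, v(-0.75) = 4.375, v(-0.375) = 4.6796875, v(0) = 4, v(0.375) = 3.6015625, v(0.75) = 4.75, v(1.125) = 8.7109375, v(1.5) = 16.75.
Sum = Δs · [v(-1.125) + v(-0.75) + v(-0.375) + ...].
Sum = 18.2578125.

18.2578125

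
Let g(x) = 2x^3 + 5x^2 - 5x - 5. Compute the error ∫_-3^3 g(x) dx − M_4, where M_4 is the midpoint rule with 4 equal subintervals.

Exact integral: ∫_-3^3 g(x) dx = 60.
M_4 = 54.375.
Error = 60 − 54.375 = 5.625.

5.625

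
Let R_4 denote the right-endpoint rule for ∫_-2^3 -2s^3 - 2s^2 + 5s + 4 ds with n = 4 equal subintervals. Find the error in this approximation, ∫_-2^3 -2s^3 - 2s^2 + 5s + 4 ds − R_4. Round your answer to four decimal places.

40.8854

Exact integral: ∫_-2^3 f(s) ds ≈ -23.333333.
R_4 = -64.21875.
Error ≈ -23.333333 − (-64.21875) ≈ 40.8854.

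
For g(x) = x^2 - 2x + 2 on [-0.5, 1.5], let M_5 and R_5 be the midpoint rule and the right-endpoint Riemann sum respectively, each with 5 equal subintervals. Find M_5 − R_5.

M_5 = 3.14.
R_5 = 2.82.
M_5 − R_5 = 0.32.

0.32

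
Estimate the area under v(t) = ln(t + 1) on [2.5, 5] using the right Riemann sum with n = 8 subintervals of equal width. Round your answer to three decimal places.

Δt = (5 − 2.5)/8 = 0.3125.
Right endpoints: 2.8125, 3.125, 3.4375, 3.75, 4.0625, 4.375, 4.6875, 5.
v(2.8125) ≈ 1.338, v(3.125) ≈ 1.417, v(3.4375) ≈ 1.490, v(3.75) ≈ 1.558, v(4.0625) ≈ 1.622, v(4.375) ≈ 1.682, v(4.6875) ≈ 1.738, v(5) ≈ 1.792.
Sum = Δt · [v(2.8125) + v(3.125) + v(3.4375) + ...].
Sum ≈ 3.949.

3.949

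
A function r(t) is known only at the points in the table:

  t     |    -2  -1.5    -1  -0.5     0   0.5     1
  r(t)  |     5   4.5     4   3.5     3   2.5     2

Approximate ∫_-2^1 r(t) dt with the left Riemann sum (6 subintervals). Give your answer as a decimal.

Δt = 0.5.
Sum = 0.5·[5 + 4.5 + 4 + 3.5 + 3 + 2.5] = 11.25.

11.25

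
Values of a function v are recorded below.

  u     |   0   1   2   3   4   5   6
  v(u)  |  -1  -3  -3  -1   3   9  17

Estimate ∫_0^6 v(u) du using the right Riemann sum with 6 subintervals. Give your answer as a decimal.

22

Δu = 1.
Sum = 1·[(-3) + (-3) + (-1) + 3 + 9 + 17] = 22.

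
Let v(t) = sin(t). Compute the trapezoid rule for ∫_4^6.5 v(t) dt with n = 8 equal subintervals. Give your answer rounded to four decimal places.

Δt = (6.5 − 4)/8 = 0.3125.
v(4) ≈ -0.7568, v(4.3125) ≈ -0.9211, v(4.625) ≈ -0.9962, v(4.9375) ≈ -0.9748, v(5.25) ≈ -0.8589, v(5.5625) ≈ -0.6599, v(5.875) ≈ -0.3969, v(6.1875) ≈ -0.0955, v(6.5) ≈ 0.2151.
T_8 = (Δt/2)·[v(t_0) + 2v(t_1) + ... + 2v(t_{7}) + v(t_8)].
Sum ≈ -1.6169.

-1.6169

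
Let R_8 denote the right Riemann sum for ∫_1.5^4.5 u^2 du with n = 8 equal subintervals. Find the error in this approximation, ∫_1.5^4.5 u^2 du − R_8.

Exact integral: ∫_1.5^4.5 f(u) du = 29.25.
R_8 = 32.6953125.
Error = 29.25 − 32.6953125 = -3.4453125.

-3.4453125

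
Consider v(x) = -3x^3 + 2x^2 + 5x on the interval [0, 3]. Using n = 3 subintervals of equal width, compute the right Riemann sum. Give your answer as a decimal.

Δx = (3 − 0)/3 = 1.
Right endpoints: 1, 2, 3.
v(1) = 4, v(2) = -6, v(3) = -48.
Sum = Δx · [v(1) + v(2) + v(3)].
Sum = -50.

-50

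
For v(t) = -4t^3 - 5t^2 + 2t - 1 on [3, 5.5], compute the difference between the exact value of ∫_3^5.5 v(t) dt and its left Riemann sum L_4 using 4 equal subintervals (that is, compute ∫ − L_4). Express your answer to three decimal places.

Exact integral: ∫_3^5.5 v(t) dt ≈ -1047.60417.
L_4 = -850.859375.
Error ≈ -1047.60417 − (-850.859375) ≈ -196.745.

-196.745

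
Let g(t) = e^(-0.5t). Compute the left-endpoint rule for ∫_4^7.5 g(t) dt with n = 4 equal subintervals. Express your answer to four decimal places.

0.2761

Δt = (7.5 − 4)/4 = 0.875.
Left endpoints: 4, 4.875, 5.75, 6.625.
g(4) ≈ 0.1353, g(4.875) ≈ 0.0874, g(5.75) ≈ 0.0564, g(6.625) ≈ 0.0364.
Sum = Δt · [g(4) + g(4.875) + g(5.75) + g(6.625)].
Sum ≈ 0.2761.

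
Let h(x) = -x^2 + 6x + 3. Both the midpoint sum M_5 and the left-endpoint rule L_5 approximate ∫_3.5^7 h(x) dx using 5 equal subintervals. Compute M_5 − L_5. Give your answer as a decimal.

-5.08375

M_5 = 20.85125.
L_5 = 25.935.
M_5 − L_5 = -5.08375.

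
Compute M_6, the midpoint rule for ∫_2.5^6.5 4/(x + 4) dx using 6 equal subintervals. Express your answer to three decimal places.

1.917

Δx = (6.5 − 2.5)/6 = 2/3.
Midpoints: 17/6, 3.5, 25/6, 29/6, 5.5, 37/6.
f(17/6) = 24/41, f(3.5) = 8/15, f(25/6) = 24/49, f(29/6) = 24/53, f(5.5) = 8/19, f(37/6) = 24/61.
Sum = Δx · [f(17/6) + f(3.5) + f(25/6) + ...].
Sum ≈ 1.917.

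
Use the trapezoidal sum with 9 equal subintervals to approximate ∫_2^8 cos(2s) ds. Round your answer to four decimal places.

0.1986

Δs = (8 − 2)/9 = 2/3.
f(2) ≈ -0.6536, f(8/3) ≈ 0.5818, f(10/3) ≈ 0.9274, f(4) ≈ -0.1455, f(14/3) ≈ -0.9958, f(16/3) ≈ -0.3230, f(6) ≈ 0.8439, f(20/3) ≈ 0.7200, f(22/3) ≈ -0.5051, f(8) ≈ -0.9577.
T_9 = (Δs/2)·[f(s_0) + 2f(s_1) + ... + 2f(s_{8}) + f(s_9)].
Sum ≈ 0.1986.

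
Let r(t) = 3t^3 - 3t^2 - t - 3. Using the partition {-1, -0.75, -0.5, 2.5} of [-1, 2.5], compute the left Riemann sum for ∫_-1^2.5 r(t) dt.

-14.17578125

Subinterval widths: 0.25, 0.25, 3.
Left endpoints: -1, -0.75, -0.5.
r(-1) = -8, r(-0.75) = -5.203125, r(-0.5) = -3.625.
Sum = Σ Δt_i · r(t_i).
Sum = -14.17578125.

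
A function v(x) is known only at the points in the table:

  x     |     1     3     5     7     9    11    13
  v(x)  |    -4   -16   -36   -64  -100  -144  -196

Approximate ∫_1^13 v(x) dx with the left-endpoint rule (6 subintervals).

Δx = 2.
Sum = 2·[(-4) + (-16) + (-36) + (-64) + (-100) + (-144)] = -728.

-728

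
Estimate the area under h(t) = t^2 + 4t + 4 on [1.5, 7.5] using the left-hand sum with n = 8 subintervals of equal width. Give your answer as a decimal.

242.8125

Δt = (7.5 − 1.5)/8 = 0.75.
Left endpoints: 1.5, 2.25, 3, 3.75, 4.5, 5.25, 6, 6.75.
h(1.5) = 12.25, h(2.25) = 18.0625, h(3) = 25, h(3.75) = 33.0625, h(4.5) = 42.25, h(5.25) = 52.5625, h(6) = 64, h(6.75) = 76.5625.
Sum = Δt · [h(1.5) + h(2.25) + h(3) + ...].
Sum = 242.8125.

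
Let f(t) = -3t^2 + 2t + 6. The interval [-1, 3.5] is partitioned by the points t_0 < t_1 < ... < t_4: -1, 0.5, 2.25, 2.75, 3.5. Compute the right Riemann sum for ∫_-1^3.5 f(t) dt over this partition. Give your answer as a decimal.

-22.234375

Subinterval widths: 1.5, 1.75, 0.5, 0.75.
Right endpoints: 0.5, 2.25, 2.75, 3.5.
f(0.5) = 6.25, f(2.25) = -4.6875, f(2.75) = -11.1875, f(3.5) = -23.75.
Sum = Σ Δt_i · f(t_i).
Sum = -22.234375.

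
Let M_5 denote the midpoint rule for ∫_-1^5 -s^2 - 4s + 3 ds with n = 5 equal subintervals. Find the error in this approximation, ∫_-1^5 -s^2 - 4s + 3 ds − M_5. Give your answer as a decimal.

Exact integral: ∫_-1^5 f(s) ds = -72.
M_5 = -71.28.
Error = -72 − (-71.28) = -0.72.

-0.72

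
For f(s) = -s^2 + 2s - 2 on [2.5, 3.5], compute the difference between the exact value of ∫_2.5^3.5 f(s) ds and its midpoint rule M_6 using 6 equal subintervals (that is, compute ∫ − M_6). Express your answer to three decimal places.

-0.002

Exact integral: ∫_2.5^3.5 f(s) ds ≈ -5.08333.
M_6 ≈ -5.08102.
Error ≈ -5.08333 − (-5.08102) ≈ -0.002.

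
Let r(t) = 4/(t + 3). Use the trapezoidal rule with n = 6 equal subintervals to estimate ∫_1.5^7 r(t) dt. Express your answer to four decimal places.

3.2050

Δt = (7 − 1.5)/6 = 11/12.
r(1.5) = 8/9, r(29/12) = 48/65, r(10/3) = 12/19, r(4.25) = 16/29, r(31/6) = 24/49, r(73/12) = 48/109, r(7) = 0.4.
T_6 = (Δt/2)·[r(t_0) + 2r(t_1) + ... + 2r(t_{5}) + r(t_6)].
Sum ≈ 3.2050.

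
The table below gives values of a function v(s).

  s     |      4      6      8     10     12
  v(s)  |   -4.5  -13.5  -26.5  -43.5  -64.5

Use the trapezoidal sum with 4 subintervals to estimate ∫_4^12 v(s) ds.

Δs = 2.
T_4 = (2/2)·[(-4.5) + 2·(-13.5) + 2·(-26.5) + 2·(-43.5) + (-64.5)] = -236.

-236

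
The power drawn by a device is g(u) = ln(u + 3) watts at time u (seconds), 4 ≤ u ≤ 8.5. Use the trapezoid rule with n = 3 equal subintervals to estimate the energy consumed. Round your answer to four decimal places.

Δu = (8.5 − 4)/3 = 1.5.
g(4) ≈ 1.9459, g(5.5) ≈ 2.1401, g(7) ≈ 2.3026, g(8.5) ≈ 2.4423.
T_3 = (Δu/2)·[g(u_0) + 2g(u_1) + 2g(u_2) + g(u_3)].
Sum ≈ 9.9552.

9.9552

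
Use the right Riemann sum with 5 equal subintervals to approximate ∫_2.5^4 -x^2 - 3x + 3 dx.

-28.41

Δx = (4 − 2.5)/5 = 0.3.
Right endpoints: 2.8, 3.1, 3.4, 3.7, 4.
f(2.8) = -13.24, f(3.1) = -15.91, f(3.4) = -18.76, f(3.7) = -21.79, f(4) = -25.
Sum = Δx · [f(2.8) + f(3.1) + f(3.4) + f(3.7) + f(4)].
Sum = -28.41.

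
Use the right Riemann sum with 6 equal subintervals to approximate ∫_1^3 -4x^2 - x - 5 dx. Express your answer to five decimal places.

Δx = (3 − 1)/6 = 1/3.
Right endpoints: 4/3, 5/3, 2, 7/3, 8/3, 3.
f(4/3) = -121/9, f(5/3) = -160/9, f(2) = -23, f(7/3) = -262/9, f(8/3) = -325/9, f(3) = -44.
Sum = Δx · [f(4/3) + f(5/3) + f(2) + ...].
Sum ≈ -54.48148.

-54.48148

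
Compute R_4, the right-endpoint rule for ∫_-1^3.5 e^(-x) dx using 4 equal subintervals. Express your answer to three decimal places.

Δx = (3.5 − (-1))/4 = 1.125.
Right endpoints: 0.125, 1.25, 2.375, 3.5.
f(0.125) ≈ 0.882, f(1.25) ≈ 0.287, f(2.375) ≈ 0.093, f(3.5) ≈ 0.030.
Sum = Δx · [f(0.125) + f(1.25) + f(2.375) + f(3.5)].
Sum ≈ 1.454.

1.454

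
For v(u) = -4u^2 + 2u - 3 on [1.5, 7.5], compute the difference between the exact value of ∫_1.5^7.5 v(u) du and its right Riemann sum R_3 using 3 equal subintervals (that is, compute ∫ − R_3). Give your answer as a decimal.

220

Exact integral: ∫_1.5^7.5 v(u) du = -522.
R_3 = -742.
Error = -522 − (-742) = 220.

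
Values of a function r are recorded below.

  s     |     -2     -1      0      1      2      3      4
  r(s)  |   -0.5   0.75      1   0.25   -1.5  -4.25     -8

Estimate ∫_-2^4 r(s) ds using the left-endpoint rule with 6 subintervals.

-4.25

Δs = 1.
Sum = 1·[(-0.5) + 0.75 + 1 + 0.25 + (-1.5) + (-4.25)] = -4.25.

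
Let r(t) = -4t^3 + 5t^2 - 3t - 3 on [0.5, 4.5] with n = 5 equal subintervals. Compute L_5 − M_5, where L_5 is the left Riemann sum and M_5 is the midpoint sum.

L_5 = -200.6.
M_5 = -295.
L_5 − M_5 = 94.4.

94.4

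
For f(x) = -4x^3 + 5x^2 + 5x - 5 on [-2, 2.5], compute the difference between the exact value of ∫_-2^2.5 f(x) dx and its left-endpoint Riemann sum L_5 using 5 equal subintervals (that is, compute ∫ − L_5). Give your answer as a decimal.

Exact integral: ∫_-2^2.5 f(x) dx = -0.5625.
L_5 = 27.99.
Error = -0.5625 − 27.99 = -28.5525.

-28.5525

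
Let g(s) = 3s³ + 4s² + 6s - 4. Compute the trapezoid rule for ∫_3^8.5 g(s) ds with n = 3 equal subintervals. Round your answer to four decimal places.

Δs = (8.5 − 3)/3 = 11/6.
g(3) = 131, g(29/6) = 32917/72, g(20/3) = 3308/3, g(8.5) = 2178.375.
T_3 = (Δs/2)·[g(s_0) + 2g(s_1) + 2g(s_2) + g(s_3)].
Sum ≈ 4976.6470.

4976.6470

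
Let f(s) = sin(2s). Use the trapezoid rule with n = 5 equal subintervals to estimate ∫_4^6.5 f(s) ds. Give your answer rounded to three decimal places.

-0.482

Δs = (6.5 − 4)/5 = 0.5.
f(4) ≈ 0.989, f(4.5) ≈ 0.412, f(5) ≈ -0.544, f(5.5) ≈ -1.000, f(6) ≈ -0.537, f(6.5) ≈ 0.420.
T_5 = (Δs/2)·[f(s_0) + 2f(s_1) + ... + 2f(s_{4}) + f(s_5)].
Sum ≈ -0.482.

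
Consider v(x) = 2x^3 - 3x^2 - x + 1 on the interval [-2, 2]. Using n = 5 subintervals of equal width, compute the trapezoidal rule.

Δx = (2 − (-2))/5 = 0.8.
v(-2) = -25, v(-1.2) = -5.576, v(-0.4) = 0.792, v(0.4) = 0.248, v(1.2) = -1.064, v(2) = 3.
T_5 = (Δx/2)·[v(x_0) + 2v(x_1) + ... + 2v(x_{4}) + v(x_5)].
Sum = -13.28.

-13.28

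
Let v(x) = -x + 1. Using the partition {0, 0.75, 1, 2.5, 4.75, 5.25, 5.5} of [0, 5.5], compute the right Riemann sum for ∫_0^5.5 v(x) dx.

-13.75

Subinterval widths: 0.75, 0.25, 1.5, 2.25, 0.5, 0.25.
Right endpoints: 0.75, 1, 2.5, 4.75, 5.25, 5.5.
v(0.75) = 0.25, v(1) = 0, v(2.5) = -1.5, v(4.75) = -3.75, v(5.25) = -4.25, v(5.5) = -4.5.
Sum = Σ Δx_i · v(x_i).
Sum = -13.75.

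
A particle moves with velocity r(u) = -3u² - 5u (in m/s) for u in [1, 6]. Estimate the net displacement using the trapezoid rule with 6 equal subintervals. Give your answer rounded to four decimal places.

Δu = (6 − 1)/6 = 5/6.
r(1) = -8, r(11/6) = -19.25, r(8/3) = -104/3, r(3.5) = -54.25, r(13/3) = -78, r(31/6) = -1271/12, r(6) = -138.
T_6 = (Δu/2)·[r(u_0) + 2r(u_1) + ... + 2r(u_{5}) + r(u_6)].
Sum ≈ -304.2361.

-304.2361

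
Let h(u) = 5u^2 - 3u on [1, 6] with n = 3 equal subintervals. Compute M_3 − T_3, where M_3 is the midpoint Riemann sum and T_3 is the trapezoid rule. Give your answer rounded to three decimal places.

M_3 ≈ 300.04630.
T_3 ≈ 317.40741.
M_3 − T_3 ≈ -17.361.

-17.361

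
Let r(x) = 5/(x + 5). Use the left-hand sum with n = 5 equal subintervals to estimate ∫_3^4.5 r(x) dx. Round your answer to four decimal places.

Δx = (4.5 − 3)/5 = 0.3.
Left endpoints: 3, 3.3, 3.6, 3.9, 4.2.
r(3) = 0.625, r(3.3) = 50/83, r(3.6) = 25/43, r(3.9) = 50/89, r(4.2) = 25/46.
Sum = Δx · [r(3) + r(3.3) + r(3.6) + r(3.9) + r(4.2)].
Sum ≈ 0.8742.

0.8742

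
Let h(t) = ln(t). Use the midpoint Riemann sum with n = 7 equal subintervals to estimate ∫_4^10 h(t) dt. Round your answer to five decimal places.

11.48525

Δt = (10 − 4)/7 = 6/7.
Midpoints: 31/7, 37/7, 43/7, 7, 55/7, 61/7, 67/7.
h(31/7) ≈ 1.48808, h(37/7) ≈ 1.66501, h(43/7) ≈ 1.81529, h(7) ≈ 1.94591, h(55/7) ≈ 2.06142, h(61/7) ≈ 2.16496, h(67/7) ≈ 2.25878.
Sum = Δt · [h(31/7) + h(37/7) + h(43/7) + ...].
Sum ≈ 11.48525.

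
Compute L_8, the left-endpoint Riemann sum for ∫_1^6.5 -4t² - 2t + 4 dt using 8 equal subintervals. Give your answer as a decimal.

Δt = (6.5 − 1)/8 = 0.6875.
Left endpoints: 1, 1.6875, 2.375, 3.0625, 3.75, 4.4375, 5.125, 5.8125.
f(1) = -2, f(1.6875) = -10.765625, f(2.375) = -23.3125, f(3.0625) = -39.640625, f(3.75) = -59.75, f(4.4375) = -83.640625, f(5.125) = -111.3125, f(5.8125) = -142.765625.
Sum = Δt · [f(1) + f(1.6875) + f(2.375) + ...].
Sum = -325.31640625.

-325.31640625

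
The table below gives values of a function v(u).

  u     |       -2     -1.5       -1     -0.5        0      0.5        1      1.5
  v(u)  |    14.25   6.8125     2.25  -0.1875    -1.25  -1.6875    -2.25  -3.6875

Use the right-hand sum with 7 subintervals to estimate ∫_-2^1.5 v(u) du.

Δu = 0.5.
Sum = 0.5·[6.8125 + 2.25 + (-0.1875) + (-1.25) + (-1.6875) + (-2.25) + (-3.6875)] = 0.

0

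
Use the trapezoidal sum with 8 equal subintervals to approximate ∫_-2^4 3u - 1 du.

12

Δu = (4 − (-2))/8 = 0.75.
f(-2) = -7, f(-1.25) = -4.75, f(-0.5) = -2.5, f(0.25) = -0.25, f(1) = 2, f(1.75) = 4.25, f(2.5) = 6.5, f(3.25) = 8.75, f(4) = 11.
T_8 = (Δu/2)·[f(u_0) + 2f(u_1) + ... + 2f(u_{7}) + f(u_8)].
Sum = 12.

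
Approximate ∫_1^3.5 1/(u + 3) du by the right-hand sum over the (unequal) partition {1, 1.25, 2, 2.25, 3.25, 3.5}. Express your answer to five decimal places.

0.45490

Subinterval widths: 0.25, 0.75, 0.25, 1, 0.25.
Right endpoints: 1.25, 2, 2.25, 3.25, 3.5.
f(1.25) = 4/17, f(2) = 0.2, f(2.25) = 4/21, f(3.25) = 0.16, f(3.5) = 2/13.
Sum = Σ Δu_i · f(u_i).
Sum ≈ 0.45490.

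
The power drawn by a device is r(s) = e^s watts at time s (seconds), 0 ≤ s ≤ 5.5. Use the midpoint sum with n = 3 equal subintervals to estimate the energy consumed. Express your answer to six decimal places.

212.636520

Δs = (5.5 − 0)/3 = 11/6.
Midpoints: 11/12, 2.75, 55/12.
r(11/12) ≈ 2.500940, r(2.75) ≈ 15.642632, r(55/12) ≈ 97.839985.
Sum = Δs · [r(11/12) + r(2.75) + r(55/12)].
Sum ≈ 212.636520.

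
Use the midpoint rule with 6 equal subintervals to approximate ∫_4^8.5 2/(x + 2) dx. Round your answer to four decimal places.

Δx = (8.5 − 4)/6 = 0.75.
Midpoints: 4.375, 5.125, 5.875, 6.625, 7.375, 8.125.
f(4.375) = 16/51, f(5.125) = 16/57, f(5.875) = 16/63, f(6.625) = 16/69, f(7.375) = 16/75, f(8.125) = 16/81.
Sum = Δx · [f(4.375) + f(5.125) + f(5.875) + ...].
Sum ≈ 1.1184.

1.1184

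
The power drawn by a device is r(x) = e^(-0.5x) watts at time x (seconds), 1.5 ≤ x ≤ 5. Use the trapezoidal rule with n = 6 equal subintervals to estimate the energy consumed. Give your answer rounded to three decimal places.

Δx = (5 − 1.5)/6 = 7/12.
r(1.5) ≈ 0.472, r(25/12) ≈ 0.353, r(8/3) ≈ 0.264, r(3.25) ≈ 0.197, r(23/6) ≈ 0.147, r(53/12) ≈ 0.110, r(5) ≈ 0.082.
T_6 = (Δx/2)·[r(x_0) + 2r(x_1) + ... + 2r(x_{5}) + r(x_6)].
Sum ≈ 0.786.

0.786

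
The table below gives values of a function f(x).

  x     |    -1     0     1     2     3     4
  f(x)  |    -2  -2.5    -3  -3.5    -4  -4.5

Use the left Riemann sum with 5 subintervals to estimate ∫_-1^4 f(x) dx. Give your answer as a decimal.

-15

Δx = 1.
Sum = 1·[(-2) + (-2.5) + (-3) + (-3.5) + (-4)] = -15.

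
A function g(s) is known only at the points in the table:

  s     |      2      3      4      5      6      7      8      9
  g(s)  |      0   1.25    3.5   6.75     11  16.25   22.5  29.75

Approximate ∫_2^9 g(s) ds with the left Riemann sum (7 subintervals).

61.25

Δs = 1.
Sum = 1·[0 + 1.25 + 3.5 + 6.75 + 11 + 16.25 + 22.5] = 61.25.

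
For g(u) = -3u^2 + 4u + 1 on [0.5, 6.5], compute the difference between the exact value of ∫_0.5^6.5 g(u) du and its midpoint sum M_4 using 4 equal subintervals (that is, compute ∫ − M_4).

-3.375

Exact integral: ∫_0.5^6.5 g(u) du = -184.5.
M_4 = -181.125.
Error = -184.5 − (-181.125) = -3.375.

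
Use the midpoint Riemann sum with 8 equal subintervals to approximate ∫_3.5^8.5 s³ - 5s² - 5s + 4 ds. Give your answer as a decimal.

183.30078125

Δs = (8.5 − 3.5)/8 = 0.625.
Midpoints: 3.8125, 4.4375, 5.0625, 5.6875, 6.3125, 6.9375, 7.5625, 8.1875.
f(3.8125) = -132395/4096, f(4.4375) = -119865/4096, f(5.0625) = -80735/4096, f(5.6875) = -9005/4096, f(6.3125) = 101325/4096, f(6.9375) = 256255/4096, f(7.5625) = 461785/4096, f(8.1875) = 723915/4096.
Sum = Δs · [f(3.8125) + f(4.4375) + f(5.0625) + ...].
Sum = 183.30078125.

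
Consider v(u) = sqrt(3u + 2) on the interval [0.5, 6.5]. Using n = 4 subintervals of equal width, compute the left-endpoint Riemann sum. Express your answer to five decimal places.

18.53684

Δu = (6.5 − 0.5)/4 = 1.5.
Left endpoints: 0.5, 2, 3.5, 5.
v(0.5) ≈ 1.87083, v(2) ≈ 2.82843, v(3.5) ≈ 3.53553, v(5) ≈ 4.12311.
Sum = Δu · [v(0.5) + v(2) + v(3.5) + v(5)].
Sum ≈ 18.53684.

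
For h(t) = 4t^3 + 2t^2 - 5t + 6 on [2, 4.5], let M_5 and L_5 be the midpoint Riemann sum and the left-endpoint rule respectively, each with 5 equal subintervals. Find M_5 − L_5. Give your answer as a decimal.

M_5 = 421.71875.
L_5 = 340.
M_5 − L_5 = 81.71875.

81.71875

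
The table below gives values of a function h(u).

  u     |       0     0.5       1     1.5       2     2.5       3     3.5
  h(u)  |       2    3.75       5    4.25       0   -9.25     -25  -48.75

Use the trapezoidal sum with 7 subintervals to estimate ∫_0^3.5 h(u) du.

Δu = 0.5.
T_7 = (0.5/2)·[2 + 2·3.75 + 2·5 + 2·4.25 + 2·0 + 2·(-9.25) + 2·(-25) + (-48.75)] = -22.3125.

-22.3125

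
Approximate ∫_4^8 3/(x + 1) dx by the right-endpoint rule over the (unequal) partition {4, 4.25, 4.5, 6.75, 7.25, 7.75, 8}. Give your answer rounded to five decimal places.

Subinterval widths: 0.25, 0.25, 2.25, 0.5, 0.5, 0.25.
Right endpoints: 4.25, 4.5, 6.75, 7.25, 7.75, 8.
f(4.25) = 4/7, f(4.5) = 6/11, f(6.75) = 12/31, f(7.25) = 4/11, f(7.75) = 12/35, f(8) = 1/3.
Sum = Σ Δx_i · f(x_i).
Sum ≈ 1.58677.

1.58677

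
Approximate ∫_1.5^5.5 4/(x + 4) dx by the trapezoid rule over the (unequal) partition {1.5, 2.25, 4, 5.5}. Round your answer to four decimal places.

2.2010

Subinterval widths: 0.75, 1.75, 1.5.
f(1.5) = 8/11, f(2.25) = 0.64, f(4) = 0.5, f(5.5) = 8/19.
On each subinterval the trapezoid contributes (Δx_i/2)·[f(x_{i-1}) + f(x_i)].
Sum ≈ 2.2010.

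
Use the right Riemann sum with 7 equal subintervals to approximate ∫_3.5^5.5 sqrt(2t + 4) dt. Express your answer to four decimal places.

7.2831

Δt = (5.5 − 3.5)/7 = 2/7.
Right endpoints: 53/14, 57/14, 61/14, 65/14, 69/14, 73/14, 5.5.
f(53/14) ≈ 3.4017, f(57/14) ≈ 3.4847, f(61/14) ≈ 3.5657, f(65/14) ≈ 3.6450, f(69/14) ≈ 3.7225, f(73/14) ≈ 3.7985, f(5.5) ≈ 3.8730.
Sum = Δt · [f(53/14) + f(57/14) + f(61/14) + ...].
Sum ≈ 7.2831.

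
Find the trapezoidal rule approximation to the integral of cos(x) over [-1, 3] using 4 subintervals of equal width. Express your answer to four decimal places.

Δx = (3 − (-1))/4 = 1.
f(-1) ≈ 0.5403, f(0) ≈ 1.0000, f(1) ≈ 0.5403, f(2) ≈ -0.4161, f(3) ≈ -0.9900.
T_4 = (Δx/2)·[f(x_0) + 2f(x_1) + 2f(x_2) + 2f(x_3) + f(x_4)].
Sum ≈ 0.8993.

0.8993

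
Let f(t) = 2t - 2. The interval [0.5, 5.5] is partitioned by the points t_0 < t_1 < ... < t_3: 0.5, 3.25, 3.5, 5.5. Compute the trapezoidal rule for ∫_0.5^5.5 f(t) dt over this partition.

Subinterval widths: 2.75, 0.25, 2.
f(0.5) = -1, f(3.25) = 4.5, f(3.5) = 5, f(5.5) = 9.
On each subinterval the trapezoid contributes (Δt_i/2)·[f(t_{i-1}) + f(t_i)].
Sum = 20.

20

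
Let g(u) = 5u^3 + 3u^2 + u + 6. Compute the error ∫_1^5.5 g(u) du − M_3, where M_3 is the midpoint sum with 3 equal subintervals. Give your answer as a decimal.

Exact integral: ∫_1^5.5 g(u) du = 1349.578125.
M_3 = 1305.9140625.
Error = 1349.578125 − 1305.9140625 = 43.6640625.

43.6640625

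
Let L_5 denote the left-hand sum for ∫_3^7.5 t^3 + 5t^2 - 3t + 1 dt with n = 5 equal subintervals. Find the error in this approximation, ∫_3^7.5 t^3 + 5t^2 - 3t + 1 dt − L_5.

265.325625

Exact integral: ∫_3^7.5 f(t) dt = 1362.515625.
L_5 = 1097.19.
Error = 1362.515625 − 1097.19 = 265.325625.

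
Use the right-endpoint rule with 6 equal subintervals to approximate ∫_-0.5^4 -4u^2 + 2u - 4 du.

Δu = (4 − (-0.5))/6 = 0.75.
Right endpoints: 0.25, 1, 1.75, 2.5, 3.25, 4.
f(0.25) = -3.75, f(1) = -6, f(1.75) = -12.75, f(2.5) = -24, f(3.25) = -39.75, f(4) = -60.
Sum = Δu · [f(0.25) + f(1) + f(1.75) + ...].
Sum = -109.6875.

-109.6875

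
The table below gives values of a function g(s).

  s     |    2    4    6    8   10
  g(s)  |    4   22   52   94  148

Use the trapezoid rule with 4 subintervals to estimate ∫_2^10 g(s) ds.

Δs = 2.
T_4 = (2/2)·[4 + 2·22 + 2·52 + 2·94 + 148] = 488.

488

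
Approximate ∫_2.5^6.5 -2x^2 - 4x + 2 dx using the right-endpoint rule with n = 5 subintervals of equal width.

Δx = (6.5 − 2.5)/5 = 0.8.
Right endpoints: 3.3, 4.1, 4.9, 5.7, 6.5.
f(3.3) = -32.98, f(4.1) = -48.02, f(4.9) = -65.62, f(5.7) = -85.78, f(6.5) = -108.5.
Sum = Δx · [f(3.3) + f(4.1) + f(4.9) + f(5.7) + f(6.5)].
Sum = -272.72.

-272.72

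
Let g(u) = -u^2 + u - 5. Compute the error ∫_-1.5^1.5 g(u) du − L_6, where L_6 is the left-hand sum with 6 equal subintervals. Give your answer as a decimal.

0.875

Exact integral: ∫_-1.5^1.5 g(u) du = -17.25.
L_6 = -18.125.
Error = -17.25 − (-18.125) = 0.875.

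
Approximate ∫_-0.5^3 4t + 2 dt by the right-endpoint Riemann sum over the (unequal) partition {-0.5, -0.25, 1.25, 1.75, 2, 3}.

31.75

Subinterval widths: 0.25, 1.5, 0.5, 0.25, 1.
Right endpoints: -0.25, 1.25, 1.75, 2, 3.
f(-0.25) = 1, f(1.25) = 7, f(1.75) = 9, f(2) = 10, f(3) = 14.
Sum = Σ Δt_i · f(t_i).
Sum = 31.75.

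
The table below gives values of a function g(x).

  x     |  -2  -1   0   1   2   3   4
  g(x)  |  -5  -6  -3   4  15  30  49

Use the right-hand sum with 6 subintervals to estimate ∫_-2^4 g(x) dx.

89

Δx = 1.
Sum = 1·[(-6) + (-3) + 4 + 15 + 30 + 49] = 89.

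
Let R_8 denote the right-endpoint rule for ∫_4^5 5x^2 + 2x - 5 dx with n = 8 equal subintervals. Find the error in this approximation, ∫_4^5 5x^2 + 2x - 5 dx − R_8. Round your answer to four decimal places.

Exact integral: ∫_4^5 f(x) dx ≈ 105.666667.
R_8 = 108.6171875.
Error ≈ 105.666667 − 108.6171875 ≈ -2.9505.

-2.9505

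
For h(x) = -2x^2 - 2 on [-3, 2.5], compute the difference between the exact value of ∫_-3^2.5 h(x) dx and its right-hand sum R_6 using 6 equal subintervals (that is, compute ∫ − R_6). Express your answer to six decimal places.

Exact integral: ∫_-3^2.5 h(x) dx ≈ -39.41666667.
R_6 ≈ -38.43634259.
Error ≈ -39.41666667 − (-38.43634259) ≈ -0.980324.

-0.980324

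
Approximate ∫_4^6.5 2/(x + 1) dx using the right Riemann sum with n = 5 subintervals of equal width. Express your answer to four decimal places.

Δx = (6.5 − 4)/5 = 0.5.
Right endpoints: 4.5, 5, 5.5, 6, 6.5.
f(4.5) = 4/11, f(5) = 1/3, f(5.5) = 4/13, f(6) = 2/7, f(6.5) = 4/15.
Sum = Δx · [f(4.5) + f(5) + f(5.5) + f(6) + f(6.5)].
Sum ≈ 0.7785.

0.7785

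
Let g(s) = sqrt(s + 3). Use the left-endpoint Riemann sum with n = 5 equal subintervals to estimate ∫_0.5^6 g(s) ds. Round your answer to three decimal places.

Δs = (6 − 0.5)/5 = 1.1.
Left endpoints: 0.5, 1.6, 2.7, 3.8, 4.9.
g(0.5) ≈ 1.871, g(1.6) ≈ 2.145, g(2.7) ≈ 2.387, g(3.8) ≈ 2.608, g(4.9) ≈ 2.811.
Sum = Δs · [g(0.5) + g(1.6) + g(2.7) + g(3.8) + g(4.9)].
Sum ≈ 13.004.

13.004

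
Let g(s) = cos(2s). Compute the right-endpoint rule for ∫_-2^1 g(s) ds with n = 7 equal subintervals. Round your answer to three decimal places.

Δs = (1 − (-2))/7 = 3/7.
Right endpoints: -11/7, -8/7, -5/7, -2/7, 1/7, 4/7, 1.
g(-11/7) ≈ -1.000, g(-8/7) ≈ -0.656, g(-5/7) ≈ 0.142, g(-2/7) ≈ 0.841, g(1/7) ≈ 0.959, g(4/7) ≈ 0.415, g(1) ≈ -0.416.
Sum = Δs · [g(-11/7) + g(-8/7) + g(-5/7) + ...].
Sum ≈ 0.122.

0.122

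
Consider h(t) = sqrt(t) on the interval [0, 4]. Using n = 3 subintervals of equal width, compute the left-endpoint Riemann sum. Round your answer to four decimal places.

3.7169

Δt = (4 − 0)/3 = 4/3.
Left endpoints: 0, 4/3, 8/3.
h(0) ≈ 0.0000, h(4/3) ≈ 1.1547, h(8/3) ≈ 1.6330.
Sum = Δt · [h(0) + h(4/3) + h(8/3)].
Sum ≈ 3.7169.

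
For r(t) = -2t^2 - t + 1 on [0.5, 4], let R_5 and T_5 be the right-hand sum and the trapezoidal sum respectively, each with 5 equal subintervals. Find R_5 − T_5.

R_5 = -59.78.
T_5 = -47.53.
R_5 − T_5 = -12.25.

-12.25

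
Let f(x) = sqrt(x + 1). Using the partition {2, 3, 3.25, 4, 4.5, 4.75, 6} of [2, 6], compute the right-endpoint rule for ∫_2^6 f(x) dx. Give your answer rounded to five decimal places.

9.27171

Subinterval widths: 1, 0.25, 0.75, 0.5, 0.25, 1.25.
Right endpoints: 3, 3.25, 4, 4.5, 4.75, 6.
f(3) ≈ 2.00000, f(3.25) ≈ 2.06155, f(4) ≈ 2.23607, f(4.5) ≈ 2.34521, f(4.75) ≈ 2.39792, f(6) ≈ 2.64575.
Sum = Σ Δx_i · f(x_i).
Sum ≈ 9.27171.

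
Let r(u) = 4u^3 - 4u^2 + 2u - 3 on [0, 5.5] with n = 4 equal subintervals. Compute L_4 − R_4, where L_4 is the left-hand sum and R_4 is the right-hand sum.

-763.8125

L_4 = 375.33203125.
R_4 = 1139.14453125.
L_4 − R_4 = -763.8125.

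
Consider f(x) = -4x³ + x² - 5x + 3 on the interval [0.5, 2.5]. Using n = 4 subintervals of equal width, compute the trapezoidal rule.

-44.25

Δx = (2.5 − 0.5)/4 = 0.5.
f(0.5) = 0.25, f(1) = -5, f(1.5) = -15.75, f(2) = -35, f(2.5) = -65.75.
T_4 = (Δx/2)·[f(x_0) + 2f(x_1) + 2f(x_2) + 2f(x_3) + f(x_4)].
Sum = -44.25.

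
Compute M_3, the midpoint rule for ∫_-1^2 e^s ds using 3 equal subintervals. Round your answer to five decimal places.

Δs = (2 − (-1))/3 = 1.
Midpoints: -0.5, 0.5, 1.5.
f(-0.5) ≈ 0.60653, f(0.5) ≈ 1.64872, f(1.5) ≈ 4.48169.
Sum = Δs · [f(-0.5) + f(0.5) + f(1.5)].
Sum ≈ 6.73694.

6.73694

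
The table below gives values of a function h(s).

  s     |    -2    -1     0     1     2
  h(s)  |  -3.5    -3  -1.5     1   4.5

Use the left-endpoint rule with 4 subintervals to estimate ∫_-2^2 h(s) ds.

Δs = 1.
Sum = 1·[(-3.5) + (-3) + (-1.5) + 1] = -7.

-7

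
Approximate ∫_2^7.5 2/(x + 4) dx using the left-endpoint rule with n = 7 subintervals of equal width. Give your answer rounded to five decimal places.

1.36588

Δx = (7.5 − 2)/7 = 11/14.
Left endpoints: 2, 39/14, 25/7, 61/14, 36/7, 83/14, 47/7.
f(2) = 1/3, f(39/14) = 28/95, f(25/7) = 14/53, f(61/14) = 28/117, f(36/7) = 0.21875, f(83/14) = 28/139, f(47/7) = 14/75.
Sum = Δx · [f(2) + f(39/14) + f(25/7) + ...].
Sum ≈ 1.36588.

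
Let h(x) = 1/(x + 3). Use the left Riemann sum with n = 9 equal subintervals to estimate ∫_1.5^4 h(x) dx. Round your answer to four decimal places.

Δx = (4 − 1.5)/9 = 5/18.
Left endpoints: 1.5, 16/9, 37/18, 7/3, 47/18, 26/9, 19/6, 31/9, 67/18.
h(1.5) = 2/9, h(16/9) = 9/43, h(37/18) = 18/91, h(7/3) = 0.1875, h(47/18) = 18/101, h(26/9) = 9/53, h(19/6) = 6/37, h(31/9) = 9/58, h(67/18) = 18/121.
Sum = Δx · [h(1.5) + h(16/9) + h(37/18) + ...].
Sum ≈ 0.4530.

0.4530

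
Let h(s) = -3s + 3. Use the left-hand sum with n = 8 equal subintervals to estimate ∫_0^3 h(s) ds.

-2.8125

Δs = (3 − 0)/8 = 0.375.
Left endpoints: 0, 0.375, 0.75, 1.125, 1.5, 1.875, 2.25, 2.625.
h(0) = 3, h(0.375) = 1.875, h(0.75) = 0.75, h(1.125) = -0.375, h(1.5) = -1.5, h(1.875) = -2.625, h(2.25) = -3.75, h(2.625) = -4.875.
Sum = Δs · [h(0) + h(0.375) + h(0.75) + ...].
Sum = -2.8125.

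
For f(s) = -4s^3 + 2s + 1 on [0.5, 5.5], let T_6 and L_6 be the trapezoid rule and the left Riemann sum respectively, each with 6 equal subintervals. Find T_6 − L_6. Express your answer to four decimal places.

T_6 ≈ -900.833333.
L_6 ≈ -627.916667.
T_6 − L_6 ≈ -272.9167.

-272.9167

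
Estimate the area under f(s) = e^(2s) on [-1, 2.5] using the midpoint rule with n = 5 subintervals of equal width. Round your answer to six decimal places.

68.413332

Δs = (2.5 − (-1))/5 = 0.7.
Midpoints: -0.65, 0.05, 0.75, 1.45, 2.15.
f(-0.65) ≈ 0.272532, f(0.05) ≈ 1.105171, f(0.75) ≈ 4.481689, f(1.45) ≈ 18.174145, f(2.15) ≈ 73.699794.
Sum = Δs · [f(-0.65) + f(0.05) + f(0.75) + f(1.45) + f(2.15)].
Sum ≈ 68.413332.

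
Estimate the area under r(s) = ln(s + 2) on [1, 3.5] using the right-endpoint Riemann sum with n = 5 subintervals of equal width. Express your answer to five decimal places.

Δs = (3.5 − 1)/5 = 0.5.
Right endpoints: 1.5, 2, 2.5, 3, 3.5.
r(1.5) ≈ 1.25276, r(2) ≈ 1.38629, r(2.5) ≈ 1.50408, r(3) ≈ 1.60944, r(3.5) ≈ 1.70475.
Sum = Δs · [r(1.5) + r(2) + r(2.5) + r(3) + r(3.5)].
Sum ≈ 3.72866.

3.72866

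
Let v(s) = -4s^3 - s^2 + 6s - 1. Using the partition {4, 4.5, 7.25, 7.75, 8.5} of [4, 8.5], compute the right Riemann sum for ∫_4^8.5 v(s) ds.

Subinterval widths: 0.5, 2.75, 0.5, 0.75.
Right endpoints: 4.5, 7.25, 7.75, 8.5.
v(4.5) = -358.75, v(7.25) = -1534.375, v(7.75) = -1876.5, v(8.5) = -2478.75.
Sum = Σ Δs_i · v(s_i).
Sum = -7196.21875.

-7196.21875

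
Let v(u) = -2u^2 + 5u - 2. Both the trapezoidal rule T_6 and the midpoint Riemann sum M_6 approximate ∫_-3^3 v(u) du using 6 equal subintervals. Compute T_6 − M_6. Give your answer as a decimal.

-3

T_6 = -50.
M_6 = -47.
T_6 − M_6 = -3.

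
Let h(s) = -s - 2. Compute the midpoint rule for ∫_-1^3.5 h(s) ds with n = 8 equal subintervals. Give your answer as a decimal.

-14.625

Δs = (3.5 − (-1))/8 = 0.5625.
Midpoints: -0.71875, -0.15625, 0.40625, 0.96875, 1.53125, 2.09375, 2.65625, 3.21875.
h(-0.71875) = -1.28125, h(-0.15625) = -1.84375, h(0.40625) = -2.40625, h(0.96875) = -2.96875, h(1.53125) = -3.53125, h(2.09375) = -4.09375, h(2.65625) = -4.65625, h(3.21875) = -5.21875.
Sum = Δs · [h(-0.71875) + h(-0.15625) + h(0.40625) + ...].
Sum = -14.625.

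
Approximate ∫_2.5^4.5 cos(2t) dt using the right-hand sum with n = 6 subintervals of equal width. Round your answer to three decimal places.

0.461

Δt = (4.5 − 2.5)/6 = 1/3.
Right endpoints: 17/6, 19/6, 3.5, 23/6, 25/6, 4.5.
f(17/6) ≈ 0.816, f(19/6) ≈ 0.999, f(3.5) ≈ 0.754, f(23/6) ≈ 0.186, f(25/6) ≈ -0.461, f(4.5) ≈ -0.911.
Sum = Δt · [f(17/6) + f(19/6) + f(3.5) + ...].
Sum ≈ 0.461.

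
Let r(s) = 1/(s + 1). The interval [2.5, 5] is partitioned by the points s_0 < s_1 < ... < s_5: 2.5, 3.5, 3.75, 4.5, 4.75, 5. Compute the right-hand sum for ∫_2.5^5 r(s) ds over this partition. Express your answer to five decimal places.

Subinterval widths: 1, 0.25, 0.75, 0.25, 0.25.
Right endpoints: 3.5, 3.75, 4.5, 4.75, 5.
r(3.5) = 2/9, r(3.75) = 4/19, r(4.5) = 2/11, r(4.75) = 4/23, r(5) = 1/6.
Sum = Σ Δs_i · r(s_i).
Sum ≈ 0.49636.

0.49636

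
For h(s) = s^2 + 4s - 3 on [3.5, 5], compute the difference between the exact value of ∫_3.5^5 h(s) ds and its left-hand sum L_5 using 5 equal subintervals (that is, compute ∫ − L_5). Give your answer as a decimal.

Exact integral: ∫_3.5^5 h(s) ds = 48.375.
L_5 = 45.585.
Error = 48.375 − 45.585 = 2.79.

2.79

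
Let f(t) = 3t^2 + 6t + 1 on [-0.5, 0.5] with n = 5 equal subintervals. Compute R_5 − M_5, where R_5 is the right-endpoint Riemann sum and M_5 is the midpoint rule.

R_5 = 1.87.
M_5 = 1.24.
R_5 − M_5 = 0.63.

0.63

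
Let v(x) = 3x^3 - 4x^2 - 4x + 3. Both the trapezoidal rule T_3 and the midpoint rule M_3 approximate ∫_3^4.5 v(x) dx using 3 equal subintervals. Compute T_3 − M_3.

2.7890625

T_3 = 145.15625.
M_3 = 142.3671875.
T_3 − M_3 = 2.7890625.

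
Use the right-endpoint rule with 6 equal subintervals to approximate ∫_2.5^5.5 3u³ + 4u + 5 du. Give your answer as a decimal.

Δu = (5.5 − 2.5)/6 = 0.5.
Right endpoints: 3, 3.5, 4, 4.5, 5, 5.5.
f(3) = 98, f(3.5) = 147.625, f(4) = 213, f(4.5) = 296.375, f(5) = 400, f(5.5) = 526.125.
Sum = Δu · [f(3) + f(3.5) + f(4) + ...].
Sum = 840.5625.

840.5625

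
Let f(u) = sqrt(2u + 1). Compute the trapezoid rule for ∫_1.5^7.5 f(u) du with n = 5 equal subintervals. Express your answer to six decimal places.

Δu = (7.5 − 1.5)/5 = 1.2.
f(1.5) ≈ 2.000000, f(2.7) ≈ 2.529822, f(3.9) ≈ 2.966479, f(5.1) ≈ 3.346640, f(6.3) ≈ 3.687818, f(7.5) ≈ 4.000000.
T_5 = (Δu/2)·[f(u_0) + 2f(u_1) + ... + 2f(u_{4}) + f(u_5)].
Sum ≈ 18.636911.

18.636911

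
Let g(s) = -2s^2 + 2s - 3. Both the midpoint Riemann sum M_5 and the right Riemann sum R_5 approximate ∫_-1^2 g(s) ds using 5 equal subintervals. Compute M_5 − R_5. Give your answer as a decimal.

0.54

M_5 = -11.82.
R_5 = -12.36.
M_5 − R_5 = 0.54.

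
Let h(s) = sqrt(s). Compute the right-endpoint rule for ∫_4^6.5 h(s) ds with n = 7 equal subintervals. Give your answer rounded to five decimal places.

Δs = (6.5 − 4)/7 = 5/14.
Right endpoints: 61/14, 33/7, 71/14, 38/7, 81/14, 43/7, 6.5.
h(61/14) ≈ 2.08738, h(33/7) ≈ 2.17124, h(71/14) ≈ 2.25198, h(38/7) ≈ 2.32993, h(81/14) ≈ 2.40535, h(43/7) ≈ 2.47848, h(6.5) ≈ 2.54951.
Sum = Δs · [h(61/14) + h(33/7) + h(71/14) + ...].
Sum ≈ 5.81210.

5.81210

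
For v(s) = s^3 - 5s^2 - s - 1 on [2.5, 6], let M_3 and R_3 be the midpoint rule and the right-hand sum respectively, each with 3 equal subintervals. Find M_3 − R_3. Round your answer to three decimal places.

M_3 ≈ -41.17564.
R_3 ≈ -3.87269.
M_3 − R_3 ≈ -37.303.

-37.303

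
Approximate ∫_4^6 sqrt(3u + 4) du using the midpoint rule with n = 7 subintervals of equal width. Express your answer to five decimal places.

Δu = (6 − 4)/7 = 2/7.
Midpoints: 29/7, 31/7, 33/7, 5, 37/7, 39/7, 41/7.
f(29/7) ≈ 4.05322, f(31/7) ≈ 4.15761, f(33/7) ≈ 4.25944, f(5) ≈ 4.35890, f(37/7) ≈ 4.45614, f(39/7) ≈ 4.55129, f(41/7) ≈ 4.64451.
Sum = Δu · [f(29/7) + f(31/7) + f(33/7) + ...].
Sum ≈ 8.70889.

8.70889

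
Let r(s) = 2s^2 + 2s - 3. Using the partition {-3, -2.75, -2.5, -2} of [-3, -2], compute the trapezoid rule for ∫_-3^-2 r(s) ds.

Subinterval widths: 0.25, 0.25, 0.5.
r(-3) = 9, r(-2.75) = 6.625, r(-2.5) = 4.5, r(-2) = 1.
On each subinterval the trapezoid contributes (Δs_i/2)·[r(s_{i-1}) + r(s_i)].
Sum = 4.71875.

4.71875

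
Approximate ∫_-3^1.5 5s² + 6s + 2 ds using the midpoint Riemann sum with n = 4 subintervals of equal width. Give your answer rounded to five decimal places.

Δs = (1.5 − (-3))/4 = 1.125.
Midpoints: -2.4375, -1.3125, -0.1875, 0.9375.
f(-2.4375) = 17.08203125, f(-1.3125) = 2.73828125, f(-0.1875) = 1.05078125, f(0.9375) = 12.01953125.
Sum = Δs · [f(-2.4375) + f(-1.3125) + f(-0.1875) + f(0.9375)].
Sum ≈ 37.00195.

37.00195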